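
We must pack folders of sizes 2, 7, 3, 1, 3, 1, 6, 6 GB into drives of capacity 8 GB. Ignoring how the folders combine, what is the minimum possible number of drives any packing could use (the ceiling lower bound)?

Total size = 2 + 7 + 3 + 1 + 3 + 1 + 6 + 6 = 29 GB.
⌈29 / 8⌉ = 4.

4 drives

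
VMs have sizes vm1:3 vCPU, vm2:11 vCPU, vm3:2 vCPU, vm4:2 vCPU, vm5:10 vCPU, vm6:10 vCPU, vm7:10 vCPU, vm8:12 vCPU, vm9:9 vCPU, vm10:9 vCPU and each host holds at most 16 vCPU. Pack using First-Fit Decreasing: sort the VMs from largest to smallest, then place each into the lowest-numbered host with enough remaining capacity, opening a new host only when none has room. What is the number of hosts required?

Sorted descending: 12, 11, 10, 10, 10, 9, 9, 3, 2, 2.
12 vCPU → host 1 (remaining 4 vCPU)
11 vCPU → host 2 (remaining 5 vCPU)
10 vCPU → host 3 (remaining 6 vCPU)
10 vCPU → host 4 (remaining 6 vCPU)
10 vCPU → host 5 (remaining 6 vCPU)
9 vCPU → host 6 (remaining 7 vCPU)
9 vCPU → host 7 (remaining 7 vCPU)
3 vCPU → host 1 (remaining 1 vCPU)
2 vCPU → host 2 (remaining 3 vCPU)
2 vCPU → host 2 (remaining 1 vCPU)
Final hosts: [12,3] [11,2,2] [10] [10] [10] [9] [9].

7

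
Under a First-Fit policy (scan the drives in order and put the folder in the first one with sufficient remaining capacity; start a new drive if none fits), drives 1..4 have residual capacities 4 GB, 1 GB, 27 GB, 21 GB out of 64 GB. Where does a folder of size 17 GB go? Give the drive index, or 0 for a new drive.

3

Drives with room: drive 3 (27 GB), drive 4 (21 GB).
The first with room is drive 3.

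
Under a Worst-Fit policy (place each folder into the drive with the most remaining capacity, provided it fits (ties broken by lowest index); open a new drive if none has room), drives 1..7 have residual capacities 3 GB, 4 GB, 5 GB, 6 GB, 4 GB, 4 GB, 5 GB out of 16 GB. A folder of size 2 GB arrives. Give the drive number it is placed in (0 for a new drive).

4

Drives with room: drive 1 (3 GB), drive 2 (4 GB), drive 3 (5 GB), drive 4 (6 GB), drive 5 (4 GB), drive 6 (4 GB), drive 7 (5 GB).
Most room is drive 4 with 6 GB free.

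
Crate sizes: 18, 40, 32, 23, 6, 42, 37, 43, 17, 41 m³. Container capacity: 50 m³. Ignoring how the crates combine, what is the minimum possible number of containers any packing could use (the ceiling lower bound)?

Total size = 18 + 40 + 32 + 23 + 6 + 42 + 37 + 43 + 17 + 41 = 299 m³.
⌈299 / 50⌉ = 6.

6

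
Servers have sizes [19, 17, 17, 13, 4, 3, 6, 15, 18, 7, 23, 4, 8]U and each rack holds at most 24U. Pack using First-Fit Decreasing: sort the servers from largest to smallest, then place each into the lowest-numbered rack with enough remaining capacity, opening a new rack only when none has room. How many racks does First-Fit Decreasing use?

Sorted descending: 23, 19, 18, 17, 17, 15, 13, 8, 7, 6, 4, 4, 3.
rack 1: place 23U, 1U left
rack 2: place 19U, 5U left
rack 3: place 18U, 6U left
rack 4: place 17U, 7U left
rack 5: place 17U, 7U left
rack 6: place 15U, 9U left
rack 7: place 13U, 11U left
rack 6: place 8U, 1U left
rack 4: place 7U, 0U left
rack 3: place 6U, 0U left
rack 2: place 4U, 1U left
rack 5: place 4U, 3U left
rack 5: place 3U, 0U left
Final racks: [23] [19,4] [18,6] [17,7] [17,4,3] [15,8] [13].

7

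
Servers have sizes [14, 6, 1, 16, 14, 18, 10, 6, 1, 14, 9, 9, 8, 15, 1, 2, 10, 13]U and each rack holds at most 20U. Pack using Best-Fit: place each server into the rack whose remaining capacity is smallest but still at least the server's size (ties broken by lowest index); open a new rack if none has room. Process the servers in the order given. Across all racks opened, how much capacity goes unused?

rack 1: place 14U, 6U left
rack 1: place 6U, 0U left
rack 2: place 1U, 19U left
rack 2: place 16U, 3U left
rack 3: place 14U, 6U left
rack 4: place 18U, 2U left
rack 5: place 10U, 10U left
rack 3: place 6U, 0U left
rack 4: place 1U, 1U left
rack 6: place 14U, 6U left
rack 5: place 9U, 1U left
rack 7: place 9U, 11U left
rack 7: place 8U, 3U left
rack 8: place 15U, 5U left
rack 4: place 1U, 0U left
rack 2: place 2U, 1U left
rack 9: place 10U, 10U left
rack 10: place 13U, 7U left
10 racks × 20U = 200U; used 167U; unused 33U.

33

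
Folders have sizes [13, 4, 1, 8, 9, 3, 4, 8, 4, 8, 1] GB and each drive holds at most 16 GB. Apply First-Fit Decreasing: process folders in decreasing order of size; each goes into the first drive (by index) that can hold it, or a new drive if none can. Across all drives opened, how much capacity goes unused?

1

Sorted descending: 13, 9, 8, 8, 8, 4, 4, 4, 3, 1, 1.
13 GB → drive 1 (remaining 3 GB)
9 GB → drive 2 (remaining 7 GB)
8 GB → drive 3 (remaining 8 GB)
8 GB → drive 3 (remaining 0 GB)
8 GB → drive 4 (remaining 8 GB)
4 GB → drive 2 (remaining 3 GB)
4 GB → drive 4 (remaining 4 GB)
4 GB → drive 4 (remaining 0 GB)
3 GB → drive 1 (remaining 0 GB)
1 GB → drive 2 (remaining 2 GB)
1 GB → drive 2 (remaining 1 GB)
4 drives × 16 GB = 64 GB; used 63 GB; unused 1 GB.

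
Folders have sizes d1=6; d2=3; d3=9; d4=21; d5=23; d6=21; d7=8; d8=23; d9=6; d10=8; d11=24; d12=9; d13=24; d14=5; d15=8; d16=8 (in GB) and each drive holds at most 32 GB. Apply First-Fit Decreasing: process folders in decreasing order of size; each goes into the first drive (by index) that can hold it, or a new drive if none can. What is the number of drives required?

7

Sorted descending: 24, 24, 23, 23, 21, 21, 9, 9, 8, 8, 8, 8, 6, 6, 5, 3.
drive 1: place 24 GB, 8 GB left
drive 2: place 24 GB, 8 GB left
drive 3: place 23 GB, 9 GB left
drive 4: place 23 GB, 9 GB left
drive 5: place 21 GB, 11 GB left
drive 6: place 21 GB, 11 GB left
drive 3: place 9 GB, 0 GB left
drive 4: place 9 GB, 0 GB left
drive 1: place 8 GB, 0 GB left
drive 2: place 8 GB, 0 GB left
drive 5: place 8 GB, 3 GB left
drive 6: place 8 GB, 3 GB left
drive 7: place 6 GB, 26 GB left
drive 7: place 6 GB, 20 GB left
drive 7: place 5 GB, 15 GB left
drive 5: place 3 GB, 0 GB left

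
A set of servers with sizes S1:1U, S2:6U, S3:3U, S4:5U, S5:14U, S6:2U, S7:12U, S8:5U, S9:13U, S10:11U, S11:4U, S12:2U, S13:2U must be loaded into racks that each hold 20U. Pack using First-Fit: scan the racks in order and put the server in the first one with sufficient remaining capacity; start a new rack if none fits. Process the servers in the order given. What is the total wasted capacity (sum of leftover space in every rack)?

20

Put S1 (1U) in rack 1; 19U remain.
Put S2 (6U) in rack 1; 13U remain.
Put S3 (3U) in rack 1; 10U remain.
Put S4 (5U) in rack 1; 5U remain.
Put S5 (14U) in rack 2; 6U remain.
Put S6 (2U) in rack 1; 3U remain.
Put S7 (12U) in rack 3; 8U remain.
Put S8 (5U) in rack 2; 1U remain.
Put S9 (13U) in rack 4; 7U remain.
Put S10 (11U) in rack 5; 9U remain.
Put S11 (4U) in rack 3; 4U remain.
Put S12 (2U) in rack 1; 1U remain.
Put S13 (2U) in rack 3; 2U remain.
5 racks × 20U = 100U; used 80U; unused 20U.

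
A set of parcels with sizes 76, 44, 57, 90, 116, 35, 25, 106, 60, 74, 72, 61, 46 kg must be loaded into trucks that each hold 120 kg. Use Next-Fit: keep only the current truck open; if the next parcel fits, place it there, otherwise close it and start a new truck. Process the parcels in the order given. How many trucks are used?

10

truck 1: place 76 kg, 44 kg left
truck 1: place 44 kg, 0 kg left
truck 2: place 57 kg, 63 kg left
truck 3: place 90 kg, 30 kg left
truck 4: place 116 kg, 4 kg left
truck 5: place 35 kg, 85 kg left
truck 5: place 25 kg, 60 kg left
truck 6: place 106 kg, 14 kg left
truck 7: place 60 kg, 60 kg left
truck 8: place 74 kg, 46 kg left
truck 9: place 72 kg, 48 kg left
truck 10: place 61 kg, 59 kg left
truck 10: place 46 kg, 13 kg left
Final trucks: [76,44] [57] [90] [116] [35,25] [106] [60] [74] [72] [61,46].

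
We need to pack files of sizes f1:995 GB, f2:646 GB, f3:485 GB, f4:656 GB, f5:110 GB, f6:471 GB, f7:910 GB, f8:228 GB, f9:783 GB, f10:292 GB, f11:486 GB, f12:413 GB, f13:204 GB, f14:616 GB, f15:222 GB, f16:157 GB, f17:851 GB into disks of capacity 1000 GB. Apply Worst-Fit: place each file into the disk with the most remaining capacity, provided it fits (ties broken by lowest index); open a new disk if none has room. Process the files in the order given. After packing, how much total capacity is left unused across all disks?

f1 (995 GB) → disk 1 (remaining 5 GB)
f2 (646 GB) → disk 2 (remaining 354 GB)
f3 (485 GB) → disk 3 (remaining 515 GB)
f4 (656 GB) → disk 4 (remaining 344 GB)
f5 (110 GB) → disk 3 (remaining 405 GB)
f6 (471 GB) → disk 5 (remaining 529 GB)
f7 (910 GB) → disk 6 (remaining 90 GB)
f8 (228 GB) → disk 5 (remaining 301 GB)
f9 (783 GB) → disk 7 (remaining 217 GB)
f10 (292 GB) → disk 3 (remaining 113 GB)
f11 (486 GB) → disk 8 (remaining 514 GB)
f12 (413 GB) → disk 8 (remaining 101 GB)
f13 (204 GB) → disk 2 (remaining 150 GB)
f14 (616 GB) → disk 9 (remaining 384 GB)
f15 (222 GB) → disk 9 (remaining 162 GB)
f16 (157 GB) → disk 4 (remaining 187 GB)
f17 (851 GB) → disk 10 (remaining 149 GB)
10 disks × 1000 GB = 10000 GB; used 8525 GB; unused 1475 GB.

1475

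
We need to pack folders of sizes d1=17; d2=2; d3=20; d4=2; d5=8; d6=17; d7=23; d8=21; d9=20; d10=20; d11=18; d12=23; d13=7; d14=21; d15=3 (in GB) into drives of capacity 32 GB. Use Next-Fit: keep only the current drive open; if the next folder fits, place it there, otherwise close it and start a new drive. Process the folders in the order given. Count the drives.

10

d1 (17 GB) → drive 1 (remaining 15 GB)
d2 (2 GB) → drive 1 (remaining 13 GB)
d3 (20 GB) → drive 2 (remaining 12 GB)
d4 (2 GB) → drive 2 (remaining 10 GB)
d5 (8 GB) → drive 2 (remaining 2 GB)
d6 (17 GB) → drive 3 (remaining 15 GB)
d7 (23 GB) → drive 4 (remaining 9 GB)
d8 (21 GB) → drive 5 (remaining 11 GB)
d9 (20 GB) → drive 6 (remaining 12 GB)
d10 (20 GB) → drive 7 (remaining 12 GB)
d11 (18 GB) → drive 8 (remaining 14 GB)
d12 (23 GB) → drive 9 (remaining 9 GB)
d13 (7 GB) → drive 9 (remaining 2 GB)
d14 (21 GB) → drive 10 (remaining 11 GB)
d15 (3 GB) → drive 10 (remaining 8 GB)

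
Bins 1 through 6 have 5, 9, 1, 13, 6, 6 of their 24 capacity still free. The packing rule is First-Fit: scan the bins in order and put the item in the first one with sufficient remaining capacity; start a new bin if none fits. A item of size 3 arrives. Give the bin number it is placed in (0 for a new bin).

Bins with room: bin 1 (5), bin 2 (9), bin 4 (13), bin 5 (6), bin 6 (6).
The first with room is bin 1.

1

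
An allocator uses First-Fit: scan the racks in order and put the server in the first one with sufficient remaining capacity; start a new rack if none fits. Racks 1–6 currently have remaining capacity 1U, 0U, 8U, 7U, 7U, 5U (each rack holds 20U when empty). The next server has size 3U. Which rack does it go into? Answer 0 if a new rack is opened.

3

Racks with room: rack 3 (8U), rack 4 (7U), rack 5 (7U), rack 6 (5U).
The first with room is rack 3.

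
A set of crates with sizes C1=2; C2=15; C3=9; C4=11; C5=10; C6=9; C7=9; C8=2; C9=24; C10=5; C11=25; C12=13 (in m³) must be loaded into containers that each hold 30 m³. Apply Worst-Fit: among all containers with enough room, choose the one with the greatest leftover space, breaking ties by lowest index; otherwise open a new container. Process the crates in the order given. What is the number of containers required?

C1 (2 m³) → container 1 (remaining 28 m³)
C2 (15 m³) → container 1 (remaining 13 m³)
C3 (9 m³) → container 1 (remaining 4 m³)
C4 (11 m³) → container 2 (remaining 19 m³)
C5 (10 m³) → container 2 (remaining 9 m³)
C6 (9 m³) → container 2 (remaining 0 m³)
C7 (9 m³) → container 3 (remaining 21 m³)
C8 (2 m³) → container 3 (remaining 19 m³)
C9 (24 m³) → container 4 (remaining 6 m³)
C10 (5 m³) → container 3 (remaining 14 m³)
C11 (25 m³) → container 5 (remaining 5 m³)
C12 (13 m³) → container 3 (remaining 1 m³)

5 containers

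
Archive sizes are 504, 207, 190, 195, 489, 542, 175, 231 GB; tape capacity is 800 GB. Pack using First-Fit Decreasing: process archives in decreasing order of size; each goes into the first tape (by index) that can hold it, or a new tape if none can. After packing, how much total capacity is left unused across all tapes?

667

Sorted descending: 542, 504, 489, 231, 207, 195, 190, 175.
542 GB → tape 1 (remaining 258 GB)
504 GB → tape 2 (remaining 296 GB)
489 GB → tape 3 (remaining 311 GB)
231 GB → tape 1 (remaining 27 GB)
207 GB → tape 2 (remaining 89 GB)
195 GB → tape 3 (remaining 116 GB)
190 GB → tape 4 (remaining 610 GB)
175 GB → tape 4 (remaining 435 GB)
4 tapes × 800 GB = 3200 GB; used 2533 GB; unused 667 GB.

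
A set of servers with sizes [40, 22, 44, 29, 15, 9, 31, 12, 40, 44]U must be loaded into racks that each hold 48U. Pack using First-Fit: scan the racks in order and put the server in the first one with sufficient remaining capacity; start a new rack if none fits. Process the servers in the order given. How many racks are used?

Put 40U in rack 1; 8U remain.
Put 22U in rack 2; 26U remain.
Put 44U in rack 3; 4U remain.
Put 29U in rack 4; 19U remain.
Put 15U in rack 2; 11U remain.
Put 9U in rack 2; 2U remain.
Put 31U in rack 5; 17U remain.
Put 12U in rack 4; 7U remain.
Put 40U in rack 6; 8U remain.
Put 44U in rack 7; 4U remain.
Final racks: [40] [22,15,9] [44] [29,12] [31] [40] [44].

7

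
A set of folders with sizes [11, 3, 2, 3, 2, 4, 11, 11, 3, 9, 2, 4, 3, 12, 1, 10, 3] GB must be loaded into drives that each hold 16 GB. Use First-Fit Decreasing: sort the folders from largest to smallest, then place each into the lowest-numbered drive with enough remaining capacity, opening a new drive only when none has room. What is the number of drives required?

6 drives

Sorted descending: 12, 11, 11, 11, 10, 9, 4, 4, 3, 3, 3, 3, 3, 2, 2, 2, 1.
12 GB → drive 1 (remaining 4 GB)
11 GB → drive 2 (remaining 5 GB)
11 GB → drive 3 (remaining 5 GB)
11 GB → drive 4 (remaining 5 GB)
10 GB → drive 5 (remaining 6 GB)
9 GB → drive 6 (remaining 7 GB)
4 GB → drive 1 (remaining 0 GB)
4 GB → drive 2 (remaining 1 GB)
3 GB → drive 3 (remaining 2 GB)
3 GB → drive 4 (remaining 2 GB)
3 GB → drive 5 (remaining 3 GB)
3 GB → drive 5 (remaining 0 GB)
3 GB → drive 6 (remaining 4 GB)
2 GB → drive 3 (remaining 0 GB)
2 GB → drive 4 (remaining 0 GB)
2 GB → drive 6 (remaining 2 GB)
1 GB → drive 2 (remaining 0 GB)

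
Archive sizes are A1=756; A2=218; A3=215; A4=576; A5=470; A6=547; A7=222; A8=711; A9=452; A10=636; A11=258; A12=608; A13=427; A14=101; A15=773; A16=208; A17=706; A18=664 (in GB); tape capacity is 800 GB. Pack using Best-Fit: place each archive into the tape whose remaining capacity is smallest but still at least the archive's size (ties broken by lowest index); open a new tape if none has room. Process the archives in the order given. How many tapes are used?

13

A1 (756 GB) → tape 1 (remaining 44 GB)
A2 (218 GB) → tape 2 (remaining 582 GB)
A3 (215 GB) → tape 2 (remaining 367 GB)
A4 (576 GB) → tape 3 (remaining 224 GB)
A5 (470 GB) → tape 4 (remaining 330 GB)
A6 (547 GB) → tape 5 (remaining 253 GB)
A7 (222 GB) → tape 3 (remaining 2 GB)
A8 (711 GB) → tape 6 (remaining 89 GB)
A9 (452 GB) → tape 7 (remaining 348 GB)
A10 (636 GB) → tape 8 (remaining 164 GB)
A11 (258 GB) → tape 4 (remaining 72 GB)
A12 (608 GB) → tape 9 (remaining 192 GB)
A13 (427 GB) → tape 10 (remaining 373 GB)
A14 (101 GB) → tape 8 (remaining 63 GB)
A15 (773 GB) → tape 11 (remaining 27 GB)
A16 (208 GB) → tape 5 (remaining 45 GB)
A17 (706 GB) → tape 12 (remaining 94 GB)
A18 (664 GB) → tape 13 (remaining 136 GB)
Final tapes: [756] [218,215] [576,222] [470,258] [547,208] [711] [452] [636,101] [608] [427] [773] [706] [664].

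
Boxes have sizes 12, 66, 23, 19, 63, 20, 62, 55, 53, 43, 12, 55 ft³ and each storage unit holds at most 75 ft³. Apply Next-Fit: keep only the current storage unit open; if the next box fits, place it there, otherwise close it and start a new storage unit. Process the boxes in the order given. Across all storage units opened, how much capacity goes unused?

267

Put 12 ft³ in storage unit 1; 63 ft³ remain.
Put 66 ft³ in storage unit 2; 9 ft³ remain.
Put 23 ft³ in storage unit 3; 52 ft³ remain.
Put 19 ft³ in storage unit 3; 33 ft³ remain.
Put 63 ft³ in storage unit 4; 12 ft³ remain.
Put 20 ft³ in storage unit 5; 55 ft³ remain.
Put 62 ft³ in storage unit 6; 13 ft³ remain.
Put 55 ft³ in storage unit 7; 20 ft³ remain.
Put 53 ft³ in storage unit 8; 22 ft³ remain.
Put 43 ft³ in storage unit 9; 32 ft³ remain.
Put 12 ft³ in storage unit 9; 20 ft³ remain.
Put 55 ft³ in storage unit 10; 20 ft³ remain.
10 storage units × 75 ft³ = 750 ft³; used 483 ft³; unused 267 ft³.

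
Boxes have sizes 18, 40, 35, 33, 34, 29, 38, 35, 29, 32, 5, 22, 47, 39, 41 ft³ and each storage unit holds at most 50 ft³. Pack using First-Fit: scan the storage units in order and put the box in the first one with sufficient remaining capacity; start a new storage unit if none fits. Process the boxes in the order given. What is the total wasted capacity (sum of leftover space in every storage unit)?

173

Put 18 ft³ in storage unit 1; 32 ft³ remain.
Put 40 ft³ in storage unit 2; 10 ft³ remain.
Put 35 ft³ in storage unit 3; 15 ft³ remain.
Put 33 ft³ in storage unit 4; 17 ft³ remain.
Put 34 ft³ in storage unit 5; 16 ft³ remain.
Put 29 ft³ in storage unit 1; 3 ft³ remain.
Put 38 ft³ in storage unit 6; 12 ft³ remain.
Put 35 ft³ in storage unit 7; 15 ft³ remain.
Put 29 ft³ in storage unit 8; 21 ft³ remain.
Put 32 ft³ in storage unit 9; 18 ft³ remain.
Put 5 ft³ in storage unit 2; 5 ft³ remain.
Put 22 ft³ in storage unit 10; 28 ft³ remain.
Put 47 ft³ in storage unit 11; 3 ft³ remain.
Put 39 ft³ in storage unit 12; 11 ft³ remain.
Put 41 ft³ in storage unit 13; 9 ft³ remain.
13 storage units × 50 ft³ = 650 ft³; used 477 ft³; unused 173 ft³.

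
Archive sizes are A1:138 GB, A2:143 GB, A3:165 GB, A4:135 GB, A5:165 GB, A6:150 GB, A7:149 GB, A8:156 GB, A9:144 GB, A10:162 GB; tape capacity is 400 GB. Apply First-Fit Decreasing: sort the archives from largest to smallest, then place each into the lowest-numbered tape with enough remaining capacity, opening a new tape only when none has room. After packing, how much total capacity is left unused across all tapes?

493

Sorted descending: 165, 165, 162, 156, 150, 149, 144, 143, 138, 135.
tape 1: place 165 GB, 235 GB left
tape 1: place 165 GB, 70 GB left
tape 2: place 162 GB, 238 GB left
tape 2: place 156 GB, 82 GB left
tape 3: place 150 GB, 250 GB left
tape 3: place 149 GB, 101 GB left
tape 4: place 144 GB, 256 GB left
tape 4: place 143 GB, 113 GB left
tape 5: place 138 GB, 262 GB left
tape 5: place 135 GB, 127 GB left
5 tapes × 400 GB = 2000 GB; used 1507 GB; unused 493 GB.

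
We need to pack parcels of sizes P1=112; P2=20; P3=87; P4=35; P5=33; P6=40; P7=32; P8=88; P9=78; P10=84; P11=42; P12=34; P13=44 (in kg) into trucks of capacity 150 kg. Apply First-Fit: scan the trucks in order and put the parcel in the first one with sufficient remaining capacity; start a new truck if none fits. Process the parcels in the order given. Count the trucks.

6 trucks

truck 1: place P1 (112 kg), 38 kg left
truck 1: place P2 (20 kg), 18 kg left
truck 2: place P3 (87 kg), 63 kg left
truck 2: place P4 (35 kg), 28 kg left
truck 3: place P5 (33 kg), 117 kg left
truck 3: place P6 (40 kg), 77 kg left
truck 3: place P7 (32 kg), 45 kg left
truck 4: place P8 (88 kg), 62 kg left
truck 5: place P9 (78 kg), 72 kg left
truck 6: place P10 (84 kg), 66 kg left
truck 3: place P11 (42 kg), 3 kg left
truck 4: place P12 (34 kg), 28 kg left
truck 5: place P13 (44 kg), 28 kg left
Final trucks: [112,20] [87,35] [33,40,32,42] [88,34] [78,44] [84].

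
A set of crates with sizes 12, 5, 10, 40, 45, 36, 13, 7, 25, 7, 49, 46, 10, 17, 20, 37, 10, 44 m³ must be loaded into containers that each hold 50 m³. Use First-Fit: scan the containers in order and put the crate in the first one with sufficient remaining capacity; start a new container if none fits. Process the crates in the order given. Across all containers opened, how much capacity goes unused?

67

container 1: place 12 m³, 38 m³ left
container 1: place 5 m³, 33 m³ left
container 1: place 10 m³, 23 m³ left
container 2: place 40 m³, 10 m³ left
container 3: place 45 m³, 5 m³ left
container 4: place 36 m³, 14 m³ left
container 1: place 13 m³, 10 m³ left
container 1: place 7 m³, 3 m³ left
container 5: place 25 m³, 25 m³ left
container 2: place 7 m³, 3 m³ left
container 6: place 49 m³, 1 m³ left
container 7: place 46 m³, 4 m³ left
container 4: place 10 m³, 4 m³ left
container 5: place 17 m³, 8 m³ left
container 8: place 20 m³, 30 m³ left
container 9: place 37 m³, 13 m³ left
container 8: place 10 m³, 20 m³ left
container 10: place 44 m³, 6 m³ left
10 containers × 50 m³ = 500 m³; used 433 m³; unused 67 m³.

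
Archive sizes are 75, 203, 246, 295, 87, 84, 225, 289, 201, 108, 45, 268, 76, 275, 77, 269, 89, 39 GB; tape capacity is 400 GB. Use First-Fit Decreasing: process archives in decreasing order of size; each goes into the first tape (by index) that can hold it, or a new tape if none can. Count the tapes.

9 tapes

Sorted descending: 295, 289, 275, 269, 268, 246, 225, 203, 201, 108, 89, 87, 84, 77, 76, 75, 45, 39.
tape 1: place 295 GB, 105 GB left
tape 2: place 289 GB, 111 GB left
tape 3: place 275 GB, 125 GB left
tape 4: place 269 GB, 131 GB left
tape 5: place 268 GB, 132 GB left
tape 6: place 246 GB, 154 GB left
tape 7: place 225 GB, 175 GB left
tape 8: place 203 GB, 197 GB left
tape 9: place 201 GB, 199 GB left
tape 2: place 108 GB, 3 GB left
tape 1: place 89 GB, 16 GB left
tape 3: place 87 GB, 38 GB left
tape 4: place 84 GB, 47 GB left
tape 5: place 77 GB, 55 GB left
tape 6: place 76 GB, 78 GB left
tape 6: place 75 GB, 3 GB left
tape 4: place 45 GB, 2 GB left
tape 5: place 39 GB, 16 GB left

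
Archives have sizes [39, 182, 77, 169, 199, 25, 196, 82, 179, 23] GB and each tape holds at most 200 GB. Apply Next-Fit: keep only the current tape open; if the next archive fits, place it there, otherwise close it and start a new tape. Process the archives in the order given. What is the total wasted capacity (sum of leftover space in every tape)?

829

Put 39 GB in tape 1; 161 GB remain.
Put 182 GB in tape 2; 18 GB remain.
Put 77 GB in tape 3; 123 GB remain.
Put 169 GB in tape 4; 31 GB remain.
Put 199 GB in tape 5; 1 GB remain.
Put 25 GB in tape 6; 175 GB remain.
Put 196 GB in tape 7; 4 GB remain.
Put 82 GB in tape 8; 118 GB remain.
Put 179 GB in tape 9; 21 GB remain.
Put 23 GB in tape 10; 177 GB remain.
10 tapes × 200 GB = 2000 GB; used 1171 GB; unused 829 GB.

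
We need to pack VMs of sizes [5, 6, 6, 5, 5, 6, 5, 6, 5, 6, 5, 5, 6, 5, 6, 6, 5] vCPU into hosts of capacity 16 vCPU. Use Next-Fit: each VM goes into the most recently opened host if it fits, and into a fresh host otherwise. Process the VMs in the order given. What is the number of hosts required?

8 hosts

Put 5 vCPU in host 1; 11 vCPU remain.
Put 6 vCPU in host 1; 5 vCPU remain.
Put 6 vCPU in host 2; 10 vCPU remain.
Put 5 vCPU in host 2; 5 vCPU remain.
Put 5 vCPU in host 2; 0 vCPU remain.
Put 6 vCPU in host 3; 10 vCPU remain.
Put 5 vCPU in host 3; 5 vCPU remain.
Put 6 vCPU in host 4; 10 vCPU remain.
Put 5 vCPU in host 4; 5 vCPU remain.
Put 6 vCPU in host 5; 10 vCPU remain.
Put 5 vCPU in host 5; 5 vCPU remain.
Put 5 vCPU in host 5; 0 vCPU remain.
Put 6 vCPU in host 6; 10 vCPU remain.
Put 5 vCPU in host 6; 5 vCPU remain.
Put 6 vCPU in host 7; 10 vCPU remain.
Put 6 vCPU in host 7; 4 vCPU remain.
Put 5 vCPU in host 8; 11 vCPU remain.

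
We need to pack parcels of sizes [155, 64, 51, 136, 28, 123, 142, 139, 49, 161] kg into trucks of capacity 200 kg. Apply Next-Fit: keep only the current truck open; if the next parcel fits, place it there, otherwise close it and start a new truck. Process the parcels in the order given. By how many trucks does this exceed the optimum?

Next-Fit: [155] [64,51] [136,28] [123] [142] [139,49] [161] → 7 trucks.
Total size 1048 kg; any packing needs at least ⌈1048/200⌉ = 6 trucks.
An optimal packing achieves that bound: [161,28] [155] [142,51] [139,49] [136,64] [123] → 6 trucks.
Excess: 7 − 6 = 1.

1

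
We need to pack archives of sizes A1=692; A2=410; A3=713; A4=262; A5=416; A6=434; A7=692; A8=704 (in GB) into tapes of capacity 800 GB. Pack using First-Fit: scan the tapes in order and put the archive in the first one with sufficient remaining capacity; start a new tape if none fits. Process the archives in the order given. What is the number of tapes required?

A1 (692 GB) → tape 1 (remaining 108 GB)
A2 (410 GB) → tape 2 (remaining 390 GB)
A3 (713 GB) → tape 3 (remaining 87 GB)
A4 (262 GB) → tape 2 (remaining 128 GB)
A5 (416 GB) → tape 4 (remaining 384 GB)
A6 (434 GB) → tape 5 (remaining 366 GB)
A7 (692 GB) → tape 6 (remaining 108 GB)
A8 (704 GB) → tape 7 (remaining 96 GB)
Final tapes: [692] [410,262] [713] [416] [434] [692] [704].

7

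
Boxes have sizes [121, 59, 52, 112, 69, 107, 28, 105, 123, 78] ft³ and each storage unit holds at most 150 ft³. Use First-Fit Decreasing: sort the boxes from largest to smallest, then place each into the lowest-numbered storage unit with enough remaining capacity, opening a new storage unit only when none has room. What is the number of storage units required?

Sorted descending: 123, 121, 112, 107, 105, 78, 69, 59, 52, 28.
Put 123 ft³ in storage unit 1; 27 ft³ remain.
Put 121 ft³ in storage unit 2; 29 ft³ remain.
Put 112 ft³ in storage unit 3; 38 ft³ remain.
Put 107 ft³ in storage unit 4; 43 ft³ remain.
Put 105 ft³ in storage unit 5; 45 ft³ remain.
Put 78 ft³ in storage unit 6; 72 ft³ remain.
Put 69 ft³ in storage unit 6; 3 ft³ remain.
Put 59 ft³ in storage unit 7; 91 ft³ remain.
Put 52 ft³ in storage unit 7; 39 ft³ remain.
Put 28 ft³ in storage unit 2; 1 ft³ remain.

7 storage units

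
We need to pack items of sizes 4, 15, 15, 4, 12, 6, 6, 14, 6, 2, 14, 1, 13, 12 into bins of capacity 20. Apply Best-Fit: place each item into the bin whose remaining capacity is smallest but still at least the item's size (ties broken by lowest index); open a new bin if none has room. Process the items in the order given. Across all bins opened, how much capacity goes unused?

4 → bin 1 (remaining 16)
15 → bin 1 (remaining 1)
15 → bin 2 (remaining 5)
4 → bin 2 (remaining 1)
12 → bin 3 (remaining 8)
6 → bin 3 (remaining 2)
6 → bin 4 (remaining 14)
14 → bin 4 (remaining 0)
6 → bin 5 (remaining 14)
2 → bin 3 (remaining 0)
14 → bin 5 (remaining 0)
1 → bin 1 (remaining 0)
13 → bin 6 (remaining 7)
12 → bin 7 (remaining 8)
7 bins × 20 = 140; used 124; unused 16.

16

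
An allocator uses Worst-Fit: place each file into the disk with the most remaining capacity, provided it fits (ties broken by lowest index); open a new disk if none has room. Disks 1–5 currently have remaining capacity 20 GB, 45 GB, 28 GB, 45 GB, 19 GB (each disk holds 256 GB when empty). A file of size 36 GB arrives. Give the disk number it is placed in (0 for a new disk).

Disks with room: disk 2 (45 GB), disk 4 (45 GB).
Most room is disk 2 with 45 GB free.

2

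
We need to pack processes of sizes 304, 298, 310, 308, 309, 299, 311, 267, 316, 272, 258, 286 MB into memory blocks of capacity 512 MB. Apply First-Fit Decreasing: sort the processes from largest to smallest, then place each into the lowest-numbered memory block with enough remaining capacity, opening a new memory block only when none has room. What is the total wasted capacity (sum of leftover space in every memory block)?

2606

Sorted descending: 316, 311, 310, 309, 308, 304, 299, 298, 286, 272, 267, 258.
316 MB → memory block 1 (remaining 196 MB)
311 MB → memory block 2 (remaining 201 MB)
310 MB → memory block 3 (remaining 202 MB)
309 MB → memory block 4 (remaining 203 MB)
308 MB → memory block 5 (remaining 204 MB)
304 MB → memory block 6 (remaining 208 MB)
299 MB → memory block 7 (remaining 213 MB)
298 MB → memory block 8 (remaining 214 MB)
286 MB → memory block 9 (remaining 226 MB)
272 MB → memory block 10 (remaining 240 MB)
267 MB → memory block 11 (remaining 245 MB)
258 MB → memory block 12 (remaining 254 MB)
12 memory blocks × 512 MB = 6144 MB; used 3538 MB; unused 2606 MB.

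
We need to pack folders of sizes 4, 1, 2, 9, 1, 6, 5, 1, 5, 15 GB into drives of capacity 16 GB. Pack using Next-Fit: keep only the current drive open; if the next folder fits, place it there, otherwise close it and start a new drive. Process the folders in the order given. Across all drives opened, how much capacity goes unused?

4 GB → drive 1 (remaining 12 GB)
1 GB → drive 1 (remaining 11 GB)
2 GB → drive 1 (remaining 9 GB)
9 GB → drive 1 (remaining 0 GB)
1 GB → drive 2 (remaining 15 GB)
6 GB → drive 2 (remaining 9 GB)
5 GB → drive 2 (remaining 4 GB)
1 GB → drive 2 (remaining 3 GB)
5 GB → drive 3 (remaining 11 GB)
15 GB → drive 4 (remaining 1 GB)
4 drives × 16 GB = 64 GB; used 49 GB; unused 15 GB.

15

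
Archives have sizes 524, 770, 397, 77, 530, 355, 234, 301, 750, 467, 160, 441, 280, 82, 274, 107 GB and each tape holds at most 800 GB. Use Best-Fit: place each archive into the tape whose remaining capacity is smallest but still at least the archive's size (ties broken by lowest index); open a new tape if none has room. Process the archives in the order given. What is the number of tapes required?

8

524 GB → tape 1 (remaining 276 GB)
770 GB → tape 2 (remaining 30 GB)
397 GB → tape 3 (remaining 403 GB)
77 GB → tape 1 (remaining 199 GB)
530 GB → tape 4 (remaining 270 GB)
355 GB → tape 3 (remaining 48 GB)
234 GB → tape 4 (remaining 36 GB)
301 GB → tape 5 (remaining 499 GB)
750 GB → tape 6 (remaining 50 GB)
467 GB → tape 5 (remaining 32 GB)
160 GB → tape 1 (remaining 39 GB)
441 GB → tape 7 (remaining 359 GB)
280 GB → tape 7 (remaining 79 GB)
82 GB → tape 8 (remaining 718 GB)
274 GB → tape 8 (remaining 444 GB)
107 GB → tape 8 (remaining 337 GB)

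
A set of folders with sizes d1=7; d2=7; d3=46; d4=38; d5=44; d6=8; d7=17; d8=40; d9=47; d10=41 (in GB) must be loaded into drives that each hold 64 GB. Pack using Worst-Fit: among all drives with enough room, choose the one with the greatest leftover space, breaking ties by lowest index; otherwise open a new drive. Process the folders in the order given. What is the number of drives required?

6

drive 1: place d1 (7 GB), 57 GB left
drive 1: place d2 (7 GB), 50 GB left
drive 1: place d3 (46 GB), 4 GB left
drive 2: place d4 (38 GB), 26 GB left
drive 3: place d5 (44 GB), 20 GB left
drive 2: place d6 (8 GB), 18 GB left
drive 3: place d7 (17 GB), 3 GB left
drive 4: place d8 (40 GB), 24 GB left
drive 5: place d9 (47 GB), 17 GB left
drive 6: place d10 (41 GB), 23 GB left
Final drives: [7,7,46] [38,8] [44,17] [40] [47] [41].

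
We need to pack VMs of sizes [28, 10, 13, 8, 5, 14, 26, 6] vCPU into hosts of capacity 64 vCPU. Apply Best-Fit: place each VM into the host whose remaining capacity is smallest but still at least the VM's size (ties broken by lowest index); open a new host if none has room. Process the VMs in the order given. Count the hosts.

2

host 1: place 28 vCPU, 36 vCPU left
host 1: place 10 vCPU, 26 vCPU left
host 1: place 13 vCPU, 13 vCPU left
host 1: place 8 vCPU, 5 vCPU left
host 1: place 5 vCPU, 0 vCPU left
host 2: place 14 vCPU, 50 vCPU left
host 2: place 26 vCPU, 24 vCPU left
host 2: place 6 vCPU, 18 vCPU left
Final hosts: [28,10,13,8,5] [14,26,6].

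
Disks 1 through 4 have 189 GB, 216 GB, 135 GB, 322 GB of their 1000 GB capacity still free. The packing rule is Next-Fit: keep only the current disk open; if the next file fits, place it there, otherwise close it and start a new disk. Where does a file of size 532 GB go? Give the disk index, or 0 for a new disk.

Next-Fit only looks at disk 4, which has 322 GB free.
532 GB does not fit, so a new disk is opened.

0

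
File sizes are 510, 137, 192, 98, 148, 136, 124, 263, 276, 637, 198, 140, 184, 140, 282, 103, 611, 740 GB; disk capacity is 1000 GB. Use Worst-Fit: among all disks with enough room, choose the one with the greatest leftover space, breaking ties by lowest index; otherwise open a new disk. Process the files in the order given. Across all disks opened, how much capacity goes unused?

1081

510 GB → disk 1 (remaining 490 GB)
137 GB → disk 1 (remaining 353 GB)
192 GB → disk 1 (remaining 161 GB)
98 GB → disk 1 (remaining 63 GB)
148 GB → disk 2 (remaining 852 GB)
136 GB → disk 2 (remaining 716 GB)
124 GB → disk 2 (remaining 592 GB)
263 GB → disk 2 (remaining 329 GB)
276 GB → disk 2 (remaining 53 GB)
637 GB → disk 3 (remaining 363 GB)
198 GB → disk 3 (remaining 165 GB)
140 GB → disk 3 (remaining 25 GB)
184 GB → disk 4 (remaining 816 GB)
140 GB → disk 4 (remaining 676 GB)
282 GB → disk 4 (remaining 394 GB)
103 GB → disk 4 (remaining 291 GB)
611 GB → disk 5 (remaining 389 GB)
740 GB → disk 6 (remaining 260 GB)
6 disks × 1000 GB = 6000 GB; used 4919 GB; unused 1081 GB.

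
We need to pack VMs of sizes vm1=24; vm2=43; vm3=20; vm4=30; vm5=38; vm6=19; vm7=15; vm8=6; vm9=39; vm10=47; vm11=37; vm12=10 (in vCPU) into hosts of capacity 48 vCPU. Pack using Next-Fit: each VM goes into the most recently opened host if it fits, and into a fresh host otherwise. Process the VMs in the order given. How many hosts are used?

vm1 (24 vCPU) → host 1 (remaining 24 vCPU)
vm2 (43 vCPU) → host 2 (remaining 5 vCPU)
vm3 (20 vCPU) → host 3 (remaining 28 vCPU)
vm4 (30 vCPU) → host 4 (remaining 18 vCPU)
vm5 (38 vCPU) → host 5 (remaining 10 vCPU)
vm6 (19 vCPU) → host 6 (remaining 29 vCPU)
vm7 (15 vCPU) → host 6 (remaining 14 vCPU)
vm8 (6 vCPU) → host 6 (remaining 8 vCPU)
vm9 (39 vCPU) → host 7 (remaining 9 vCPU)
vm10 (47 vCPU) → host 8 (remaining 1 vCPU)
vm11 (37 vCPU) → host 9 (remaining 11 vCPU)
vm12 (10 vCPU) → host 9 (remaining 1 vCPU)
Final hosts: [24] [43] [20] [30] [38] [19,15,6] [39] [47] [37,10].

9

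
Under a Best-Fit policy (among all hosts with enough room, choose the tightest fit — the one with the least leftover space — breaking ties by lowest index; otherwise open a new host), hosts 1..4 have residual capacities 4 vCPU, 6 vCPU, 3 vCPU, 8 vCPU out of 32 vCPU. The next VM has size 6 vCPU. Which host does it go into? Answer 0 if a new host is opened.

Hosts with room: host 2 (6 vCPU), host 4 (8 vCPU).
Tightest fit is host 2 with 6 vCPU free.

2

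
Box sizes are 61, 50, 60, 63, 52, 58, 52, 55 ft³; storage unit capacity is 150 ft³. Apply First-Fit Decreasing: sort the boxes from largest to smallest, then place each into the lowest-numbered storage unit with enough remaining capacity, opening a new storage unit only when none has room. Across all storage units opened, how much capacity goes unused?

149

Sorted descending: 63, 61, 60, 58, 55, 52, 52, 50.
63 ft³ → storage unit 1 (remaining 87 ft³)
61 ft³ → storage unit 1 (remaining 26 ft³)
60 ft³ → storage unit 2 (remaining 90 ft³)
58 ft³ → storage unit 2 (remaining 32 ft³)
55 ft³ → storage unit 3 (remaining 95 ft³)
52 ft³ → storage unit 3 (remaining 43 ft³)
52 ft³ → storage unit 4 (remaining 98 ft³)
50 ft³ → storage unit 4 (remaining 48 ft³)
4 storage units × 150 ft³ = 600 ft³; used 451 ft³; unused 149 ft³.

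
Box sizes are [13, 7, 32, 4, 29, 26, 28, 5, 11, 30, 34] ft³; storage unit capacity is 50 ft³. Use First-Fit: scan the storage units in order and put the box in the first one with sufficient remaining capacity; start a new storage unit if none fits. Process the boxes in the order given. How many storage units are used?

storage unit 1: place 13 ft³, 37 ft³ left
storage unit 1: place 7 ft³, 30 ft³ left
storage unit 2: place 32 ft³, 18 ft³ left
storage unit 1: place 4 ft³, 26 ft³ left
storage unit 3: place 29 ft³, 21 ft³ left
storage unit 1: place 26 ft³, 0 ft³ left
storage unit 4: place 28 ft³, 22 ft³ left
storage unit 2: place 5 ft³, 13 ft³ left
storage unit 2: place 11 ft³, 2 ft³ left
storage unit 5: place 30 ft³, 20 ft³ left
storage unit 6: place 34 ft³, 16 ft³ left

6 storage units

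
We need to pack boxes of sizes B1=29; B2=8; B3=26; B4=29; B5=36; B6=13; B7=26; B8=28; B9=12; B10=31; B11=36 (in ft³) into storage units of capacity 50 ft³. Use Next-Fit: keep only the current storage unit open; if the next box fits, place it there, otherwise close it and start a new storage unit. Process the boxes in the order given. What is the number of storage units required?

8 storage units

storage unit 1: place B1 (29 ft³), 21 ft³ left
storage unit 1: place B2 (8 ft³), 13 ft³ left
storage unit 2: place B3 (26 ft³), 24 ft³ left
storage unit 3: place B4 (29 ft³), 21 ft³ left
storage unit 4: place B5 (36 ft³), 14 ft³ left
storage unit 4: place B6 (13 ft³), 1 ft³ left
storage unit 5: place B7 (26 ft³), 24 ft³ left
storage unit 6: place B8 (28 ft³), 22 ft³ left
storage unit 6: place B9 (12 ft³), 10 ft³ left
storage unit 7: place B10 (31 ft³), 19 ft³ left
storage unit 8: place B11 (36 ft³), 14 ft³ left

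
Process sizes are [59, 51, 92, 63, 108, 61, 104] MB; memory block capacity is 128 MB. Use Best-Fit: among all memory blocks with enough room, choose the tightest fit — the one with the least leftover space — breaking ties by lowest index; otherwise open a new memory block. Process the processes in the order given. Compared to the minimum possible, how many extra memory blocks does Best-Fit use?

0

Best-Fit: [59,51] [92] [63,61] [108] [104] → 5 memory blocks.
Total size 538 MB; any packing needs at least ⌈538/128⌉ = 5 memory blocks.
So 5 is already optimal.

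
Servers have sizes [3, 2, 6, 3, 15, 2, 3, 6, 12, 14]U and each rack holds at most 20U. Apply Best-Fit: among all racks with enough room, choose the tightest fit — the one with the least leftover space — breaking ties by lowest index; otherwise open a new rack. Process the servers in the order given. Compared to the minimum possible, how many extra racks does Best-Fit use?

0

Best-Fit: [3,2,6,3,6] [15,2,3] [12] [14] → 4 racks.
Total size 66U; any packing needs at least ⌈66/20⌉ = 4 racks.
So 4 is already optimal.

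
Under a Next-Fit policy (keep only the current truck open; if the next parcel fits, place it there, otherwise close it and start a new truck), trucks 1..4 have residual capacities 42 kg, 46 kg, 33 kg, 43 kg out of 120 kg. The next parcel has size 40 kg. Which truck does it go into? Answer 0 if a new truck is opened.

4

Next-Fit only looks at truck 4, which has 43 kg free.
40 kg fits there.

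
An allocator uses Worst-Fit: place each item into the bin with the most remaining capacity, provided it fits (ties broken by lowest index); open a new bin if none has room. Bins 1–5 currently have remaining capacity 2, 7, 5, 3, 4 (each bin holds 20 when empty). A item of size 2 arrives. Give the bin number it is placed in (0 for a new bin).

2

Bins with room: bin 1 (2), bin 2 (7), bin 3 (5), bin 4 (3), bin 5 (4).
Most room is bin 2 with 7 free.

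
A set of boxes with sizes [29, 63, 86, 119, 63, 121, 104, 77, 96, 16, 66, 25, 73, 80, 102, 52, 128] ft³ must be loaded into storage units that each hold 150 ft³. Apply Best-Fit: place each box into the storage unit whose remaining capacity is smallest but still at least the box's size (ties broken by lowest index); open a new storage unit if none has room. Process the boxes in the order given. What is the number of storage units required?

Put 29 ft³ in storage unit 1; 121 ft³ remain.
Put 63 ft³ in storage unit 1; 58 ft³ remain.
Put 86 ft³ in storage unit 2; 64 ft³ remain.
Put 119 ft³ in storage unit 3; 31 ft³ remain.
Put 63 ft³ in storage unit 2; 1 ft³ remain.
Put 121 ft³ in storage unit 4; 29 ft³ remain.
Put 104 ft³ in storage unit 5; 46 ft³ remain.
Put 77 ft³ in storage unit 6; 73 ft³ remain.
Put 96 ft³ in storage unit 7; 54 ft³ remain.
Put 16 ft³ in storage unit 4; 13 ft³ remain.
Put 66 ft³ in storage unit 6; 7 ft³ remain.
Put 25 ft³ in storage unit 3; 6 ft³ remain.
Put 73 ft³ in storage unit 8; 77 ft³ remain.
Put 80 ft³ in storage unit 9; 70 ft³ remain.
Put 102 ft³ in storage unit 10; 48 ft³ remain.
Put 52 ft³ in storage unit 7; 2 ft³ remain.
Put 128 ft³ in storage unit 11; 22 ft³ remain.
Final storage units: [29,63] [86,63] [119,25] [121,16] [104] [77,66] [96,52] [73] [80] [102] [128].

11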